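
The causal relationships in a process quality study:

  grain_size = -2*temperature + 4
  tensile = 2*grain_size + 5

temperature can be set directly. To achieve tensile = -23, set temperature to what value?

Substituting into the tensile equation gives tensile = -4*temperature + 13.
Solve -4*temperature + 13 = -23: temperature = (-23 - 13) / -4 = 9.

temperature = 9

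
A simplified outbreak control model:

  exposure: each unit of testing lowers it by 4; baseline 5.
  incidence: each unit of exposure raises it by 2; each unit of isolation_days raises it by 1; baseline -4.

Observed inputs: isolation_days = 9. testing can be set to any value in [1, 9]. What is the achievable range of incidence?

-57 to 7

Substituting into the incidence equation gives incidence = -8*testing + 15.
Linear in testing, so extremes are at the endpoints: testing = 1 gives incidence = 7; testing = 9 gives incidence = -57.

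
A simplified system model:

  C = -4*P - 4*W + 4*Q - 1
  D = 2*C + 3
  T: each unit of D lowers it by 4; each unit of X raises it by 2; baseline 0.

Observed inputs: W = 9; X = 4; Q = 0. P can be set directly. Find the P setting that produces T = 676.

P = 12

Substituting into the C equation gives C = -4*P - 37.
So D = -8*P - 71.
This gives T = 32*P + 292.
Solve 32*P + 292 = 676: P = (676 - 292) / 32 = 12.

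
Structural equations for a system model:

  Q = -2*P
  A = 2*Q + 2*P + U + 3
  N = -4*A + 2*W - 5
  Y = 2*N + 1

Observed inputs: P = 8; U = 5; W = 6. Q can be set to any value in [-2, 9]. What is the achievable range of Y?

-321 to -145

Intervening on Q fixes its value directly, overriding its dependence on P.
Substituting into the A equation gives A = 2*Q + 24.
Substituting into the N equation gives N = -8*Q - 89.
So Y = -16*Q - 177.
Linear in Q, so extremes are at the endpoints: Q = -2 gives Y = -145; Q = 9 gives Y = -321.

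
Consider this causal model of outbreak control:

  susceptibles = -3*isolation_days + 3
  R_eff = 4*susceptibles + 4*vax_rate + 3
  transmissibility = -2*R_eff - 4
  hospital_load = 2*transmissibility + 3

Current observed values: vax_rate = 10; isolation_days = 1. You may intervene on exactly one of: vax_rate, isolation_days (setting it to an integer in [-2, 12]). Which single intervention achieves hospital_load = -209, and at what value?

set vax_rate = 12

Intervening on vax_rate: with other inputs at their observed values, hospital_load = -16*vax_rate - 17. Solving for -209 gives vax_rate = 12, within [-2, 12].
Intervening on isolation_days: hospital_load = 48*isolation_days - 225. Reaching -209 requires isolation_days = 1/3, not an integer.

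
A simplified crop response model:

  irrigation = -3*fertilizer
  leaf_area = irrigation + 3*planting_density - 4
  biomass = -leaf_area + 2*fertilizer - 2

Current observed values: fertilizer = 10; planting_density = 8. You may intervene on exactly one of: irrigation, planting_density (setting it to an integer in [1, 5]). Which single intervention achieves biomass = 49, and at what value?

set planting_density = 1

Intervening on irrigation: biomass = -irrigation - 2. Reaching 49 requires irrigation = -51, outside [1, 5].
Intervening on planting_density: with other inputs at their observed values, biomass = -3*planting_density + 52. Solving for 49 gives planting_density = 1, within [1, 5].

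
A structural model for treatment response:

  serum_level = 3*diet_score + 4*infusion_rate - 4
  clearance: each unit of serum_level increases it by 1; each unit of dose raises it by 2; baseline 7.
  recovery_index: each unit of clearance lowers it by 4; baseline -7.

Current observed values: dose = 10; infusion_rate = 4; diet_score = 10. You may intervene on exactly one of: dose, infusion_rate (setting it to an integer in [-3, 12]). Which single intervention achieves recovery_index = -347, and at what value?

Intervening on dose: recovery_index = -8*dose - 203. Reaching -347 requires dose = 18, outside [-3, 12].
Intervening on infusion_rate: with other inputs at their observed values, recovery_index = -16*infusion_rate - 219. Solving for -347 gives infusion_rate = 8, within [-3, 12].

set infusion_rate = 8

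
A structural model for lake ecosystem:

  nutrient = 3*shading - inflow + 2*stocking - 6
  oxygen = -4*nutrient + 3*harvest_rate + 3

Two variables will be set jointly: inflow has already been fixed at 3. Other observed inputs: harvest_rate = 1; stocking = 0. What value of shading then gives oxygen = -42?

With inflow held at 3:
Substituting into the nutrient equation gives nutrient = 3*shading - 9.
oxygen becomes -12*shading + 42.
Solve -12*shading + 42 = -42: shading = (-42 - 42) / -12 = 7.

shading = 7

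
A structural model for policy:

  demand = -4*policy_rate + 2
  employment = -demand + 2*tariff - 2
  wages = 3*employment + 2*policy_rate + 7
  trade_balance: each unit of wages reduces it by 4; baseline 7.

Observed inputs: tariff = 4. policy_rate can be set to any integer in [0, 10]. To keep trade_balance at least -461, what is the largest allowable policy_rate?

policy_rate = 7

Substituting into the employment equation gives employment = 4*policy_rate + 4.
This gives wages = 14*policy_rate + 19.
Substituting into the trade_balance equation gives trade_balance = -56*policy_rate - 69.
Require -56*policy_rate - 69 ≥ -461, so policy_rate ≤ 7.
The largest integer in [0, 10] satisfying this is 7.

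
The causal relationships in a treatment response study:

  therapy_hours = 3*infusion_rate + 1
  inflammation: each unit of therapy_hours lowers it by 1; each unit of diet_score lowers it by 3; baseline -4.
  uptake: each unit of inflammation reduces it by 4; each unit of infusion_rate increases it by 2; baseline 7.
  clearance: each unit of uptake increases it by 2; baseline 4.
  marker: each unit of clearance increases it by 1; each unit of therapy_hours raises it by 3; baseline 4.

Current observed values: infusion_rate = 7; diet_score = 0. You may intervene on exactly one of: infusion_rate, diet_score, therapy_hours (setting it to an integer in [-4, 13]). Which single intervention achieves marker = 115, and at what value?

Intervening on infusion_rate: marker = 37*infusion_rate + 65. Reaching 115 requires infusion_rate = 50/37, not an integer.
Intervening on diet_score: marker = 24*diet_score + 324. Reaching 115 requires diet_score = -209/24, not an integer.
Intervening on therapy_hours: with other inputs at their observed values, marker = 11*therapy_hours + 82. Solving for 115 gives therapy_hours = 3, within [-4, 13].

set therapy_hours = 3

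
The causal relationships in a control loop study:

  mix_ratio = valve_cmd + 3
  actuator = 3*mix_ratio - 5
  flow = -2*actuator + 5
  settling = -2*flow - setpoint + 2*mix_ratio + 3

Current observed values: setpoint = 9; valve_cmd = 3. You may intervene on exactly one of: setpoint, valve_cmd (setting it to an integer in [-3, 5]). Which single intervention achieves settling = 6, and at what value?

set valve_cmd = 0

Intervening on setpoint: settling = -setpoint + 57. Reaching 6 requires setpoint = 51, outside [-3, 5].
Intervening on valve_cmd: with other inputs at their observed values, settling = 14*valve_cmd + 6. Solving for 6 gives valve_cmd = 0, within [-3, 5].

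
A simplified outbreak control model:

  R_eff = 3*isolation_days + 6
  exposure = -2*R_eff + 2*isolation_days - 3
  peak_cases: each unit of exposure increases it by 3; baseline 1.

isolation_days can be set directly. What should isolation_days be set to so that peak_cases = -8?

isolation_days = -3

Substituting into the exposure equation gives exposure = -4*isolation_days - 15.
peak_cases becomes -12*isolation_days - 44.
Solve -12*isolation_days - 44 = -8: isolation_days = (-8 + 44) / -12 = -3.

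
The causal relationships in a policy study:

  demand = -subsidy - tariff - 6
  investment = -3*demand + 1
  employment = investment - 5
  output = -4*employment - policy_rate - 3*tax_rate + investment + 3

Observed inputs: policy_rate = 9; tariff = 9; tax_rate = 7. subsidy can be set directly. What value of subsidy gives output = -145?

Substituting into the demand equation gives demand = -subsidy - 15.
Substituting into the investment equation gives investment = 3*subsidy + 46.
So employment = 3*subsidy + 41.
Substituting into the output equation gives output = -9*subsidy - 145.
Solve -9*subsidy - 145 = -145: subsidy = (-145 + 145) / -9 = 0.

subsidy = 0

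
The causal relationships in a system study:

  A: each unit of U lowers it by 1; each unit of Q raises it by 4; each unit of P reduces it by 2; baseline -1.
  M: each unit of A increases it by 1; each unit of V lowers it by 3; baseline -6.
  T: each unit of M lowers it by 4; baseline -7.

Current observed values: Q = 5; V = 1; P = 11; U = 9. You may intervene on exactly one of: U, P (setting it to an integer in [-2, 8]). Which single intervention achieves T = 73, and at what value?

set U = 8

Intervening on U: with other inputs at their observed values, T = 4*U + 41. Solving for 73 gives U = 8, within [-2, 8].
Intervening on P: T = 8*P - 11. Reaching 73 requires P = 21/2, not an integer.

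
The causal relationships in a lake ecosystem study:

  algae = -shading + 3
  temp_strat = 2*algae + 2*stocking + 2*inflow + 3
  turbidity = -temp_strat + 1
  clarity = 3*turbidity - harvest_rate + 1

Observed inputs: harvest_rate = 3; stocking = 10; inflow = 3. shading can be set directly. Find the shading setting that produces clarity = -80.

shading = 4

Substituting into the temp_strat equation gives temp_strat = -2*shading + 35.
This gives turbidity = 2*shading - 34.
Substituting into the clarity equation gives clarity = 6*shading - 104.
Solve 6*shading - 104 = -80: shading = (-80 + 104) / 6 = 4.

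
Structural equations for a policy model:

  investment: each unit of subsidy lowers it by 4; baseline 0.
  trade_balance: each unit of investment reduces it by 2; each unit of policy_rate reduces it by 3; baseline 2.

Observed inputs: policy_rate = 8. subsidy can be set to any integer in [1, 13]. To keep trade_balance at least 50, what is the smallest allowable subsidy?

subsidy = 9

Substituting into the trade_balance equation gives trade_balance = 8*subsidy - 22.
Require 8*subsidy - 22 ≥ 50, so subsidy ≥ 9.
The smallest integer in [1, 13] satisfying this is 9.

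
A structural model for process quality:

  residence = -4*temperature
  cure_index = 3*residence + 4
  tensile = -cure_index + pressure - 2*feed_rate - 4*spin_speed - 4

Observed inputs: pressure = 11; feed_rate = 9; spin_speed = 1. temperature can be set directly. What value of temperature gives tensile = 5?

Substituting into the cure_index equation gives cure_index = -12*temperature + 4.
This gives tensile = 12*temperature - 19.
Solve 12*temperature - 19 = 5: temperature = (5 + 19) / 12 = 2.

temperature = 2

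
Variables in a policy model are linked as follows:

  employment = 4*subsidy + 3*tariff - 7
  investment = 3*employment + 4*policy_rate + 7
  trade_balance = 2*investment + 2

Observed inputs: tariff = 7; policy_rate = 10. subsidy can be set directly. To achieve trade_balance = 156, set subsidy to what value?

subsidy = -1

Substituting into the employment equation gives employment = 4*subsidy + 14.
So investment = 12*subsidy + 89.
Substituting into the trade_balance equation gives trade_balance = 24*subsidy + 180.
Solve 24*subsidy + 180 = 156: subsidy = (156 - 180) / 24 = -1.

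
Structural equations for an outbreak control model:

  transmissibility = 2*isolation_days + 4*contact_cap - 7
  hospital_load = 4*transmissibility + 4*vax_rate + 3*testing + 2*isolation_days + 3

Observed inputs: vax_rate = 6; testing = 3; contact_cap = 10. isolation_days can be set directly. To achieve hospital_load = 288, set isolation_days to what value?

isolation_days = 12

Substituting into the transmissibility equation gives transmissibility = 2*isolation_days + 33.
hospital_load becomes 10*isolation_days + 168.
Solve 10*isolation_days + 168 = 288: isolation_days = (288 - 168) / 10 = 12.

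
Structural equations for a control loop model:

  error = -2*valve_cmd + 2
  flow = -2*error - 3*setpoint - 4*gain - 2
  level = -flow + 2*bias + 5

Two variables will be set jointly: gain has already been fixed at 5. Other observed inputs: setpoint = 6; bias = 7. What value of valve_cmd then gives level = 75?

With gain held at 5:
Substituting into the flow equation gives flow = 4*valve_cmd - 44.
level becomes -4*valve_cmd + 63.
Solve -4*valve_cmd + 63 = 75: valve_cmd = (75 - 63) / -4 = -3.

valve_cmd = -3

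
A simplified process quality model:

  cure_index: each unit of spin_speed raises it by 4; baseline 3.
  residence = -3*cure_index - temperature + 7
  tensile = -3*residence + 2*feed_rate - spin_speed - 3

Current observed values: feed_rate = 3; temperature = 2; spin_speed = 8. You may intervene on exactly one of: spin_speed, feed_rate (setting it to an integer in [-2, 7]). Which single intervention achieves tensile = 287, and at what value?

Intervening on spin_speed: tensile = 35*spin_speed + 15. Reaching 287 requires spin_speed = 272/35, not an integer.
Intervening on feed_rate: with other inputs at their observed values, tensile = 2*feed_rate + 289. Solving for 287 gives feed_rate = -1, within [-2, 7].

set feed_rate = -1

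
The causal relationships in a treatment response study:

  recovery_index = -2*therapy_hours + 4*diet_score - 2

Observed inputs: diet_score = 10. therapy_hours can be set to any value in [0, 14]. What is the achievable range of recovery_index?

10 to 38

Substituting into the recovery_index equation gives recovery_index = -2*therapy_hours + 38.
Linear in therapy_hours, so extremes are at the endpoints: therapy_hours = 0 gives recovery_index = 38; therapy_hours = 14 gives recovery_index = 10.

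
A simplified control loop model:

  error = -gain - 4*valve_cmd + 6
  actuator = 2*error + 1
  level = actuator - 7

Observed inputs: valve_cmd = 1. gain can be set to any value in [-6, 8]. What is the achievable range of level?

-18 to 10

Substituting into the error equation gives error = -gain + 2.
Substituting into the actuator equation gives actuator = -2*gain + 5.
Substituting into the level equation gives level = -2*gain - 2.
Linear in gain, so extremes are at the endpoints: gain = -6 gives level = 10; gain = 8 gives level = -18.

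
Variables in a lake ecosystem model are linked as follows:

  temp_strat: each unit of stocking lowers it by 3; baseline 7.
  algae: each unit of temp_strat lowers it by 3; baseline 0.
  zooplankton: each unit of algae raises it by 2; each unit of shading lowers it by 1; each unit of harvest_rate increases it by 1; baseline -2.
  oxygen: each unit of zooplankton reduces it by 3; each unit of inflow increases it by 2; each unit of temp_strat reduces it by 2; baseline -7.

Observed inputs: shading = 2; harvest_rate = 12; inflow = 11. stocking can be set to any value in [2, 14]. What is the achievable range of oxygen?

-569 to 7

Substituting into the algae equation gives algae = 9*stocking - 21.
zooplankton becomes 18*stocking - 34.
This gives oxygen = -48*stocking + 103.
Linear in stocking, so extremes are at the endpoints: stocking = 2 gives oxygen = 7; stocking = 14 gives oxygen = -569.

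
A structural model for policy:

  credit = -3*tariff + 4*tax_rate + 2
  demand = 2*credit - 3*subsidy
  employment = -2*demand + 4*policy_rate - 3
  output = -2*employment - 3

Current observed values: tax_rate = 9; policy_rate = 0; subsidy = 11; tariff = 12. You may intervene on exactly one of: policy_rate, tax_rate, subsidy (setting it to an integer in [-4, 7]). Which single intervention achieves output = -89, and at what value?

set policy_rate = -3

Intervening on policy_rate: with other inputs at their observed values, output = -8*policy_rate - 113. Solving for -89 gives policy_rate = -3, within [-4, 7].
Intervening on tax_rate: output = 32*tax_rate - 401. Reaching -89 requires tax_rate = 39/4, not an integer.
Intervening on subsidy: output = -12*subsidy + 19. Reaching -89 requires subsidy = 9, outside [-4, 7].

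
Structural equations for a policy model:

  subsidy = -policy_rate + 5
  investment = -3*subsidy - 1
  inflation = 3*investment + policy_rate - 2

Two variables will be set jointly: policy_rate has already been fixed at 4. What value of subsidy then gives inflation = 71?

With policy_rate held at 4:
Intervening on subsidy fixes its value directly, overriding its dependence on policy_rate.
Substituting into the inflation equation gives inflation = -9*subsidy - 1.
Solve -9*subsidy - 1 = 71: subsidy = (71 + 1) / -9 = -8.

subsidy = -8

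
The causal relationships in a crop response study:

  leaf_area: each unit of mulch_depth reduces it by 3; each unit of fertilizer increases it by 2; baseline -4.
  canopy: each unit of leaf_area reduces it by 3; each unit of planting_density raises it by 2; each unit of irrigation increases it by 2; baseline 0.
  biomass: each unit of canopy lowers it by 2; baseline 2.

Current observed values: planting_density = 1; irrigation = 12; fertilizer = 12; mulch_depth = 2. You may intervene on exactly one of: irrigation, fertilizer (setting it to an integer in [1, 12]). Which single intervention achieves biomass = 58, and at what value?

Intervening on irrigation: with other inputs at their observed values, biomass = -4*irrigation + 82. Solving for 58 gives irrigation = 6, within [1, 12].
Intervening on fertilizer: biomass = 12*fertilizer - 110. Reaching 58 requires fertilizer = 14, outside [1, 12].

set irrigation = 6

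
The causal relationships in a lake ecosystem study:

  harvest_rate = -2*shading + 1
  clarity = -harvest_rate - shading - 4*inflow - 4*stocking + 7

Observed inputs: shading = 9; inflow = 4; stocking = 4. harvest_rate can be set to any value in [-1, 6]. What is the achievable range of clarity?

Intervening on harvest_rate fixes its value directly, overriding its dependence on shading.
Substituting into the clarity equation gives clarity = -harvest_rate - 34.
Linear in harvest_rate, so extremes are at the endpoints: harvest_rate = -1 gives clarity = -33; harvest_rate = 6 gives clarity = -40.

-40 to -33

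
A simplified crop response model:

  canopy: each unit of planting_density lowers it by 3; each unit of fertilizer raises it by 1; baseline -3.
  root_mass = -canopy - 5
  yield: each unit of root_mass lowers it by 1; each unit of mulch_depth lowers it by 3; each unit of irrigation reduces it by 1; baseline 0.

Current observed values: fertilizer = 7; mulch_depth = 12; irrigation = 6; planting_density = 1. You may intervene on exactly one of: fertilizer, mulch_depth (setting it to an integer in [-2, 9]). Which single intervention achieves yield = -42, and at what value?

Intervening on fertilizer: with other inputs at their observed values, yield = fertilizer - 43. Solving for -42 gives fertilizer = 1, within [-2, 9].
Intervening on mulch_depth: yield = -3*mulch_depth. Reaching -42 requires mulch_depth = 14, outside [-2, 9].

set fertilizer = 1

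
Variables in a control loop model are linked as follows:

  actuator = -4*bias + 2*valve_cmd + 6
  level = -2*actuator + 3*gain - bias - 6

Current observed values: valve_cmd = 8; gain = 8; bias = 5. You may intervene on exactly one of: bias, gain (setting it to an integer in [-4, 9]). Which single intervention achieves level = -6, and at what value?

set gain = 3

Intervening on bias: level = 7*bias - 26. Reaching -6 requires bias = 20/7, not an integer.
Intervening on gain: with other inputs at their observed values, level = 3*gain - 15. Solving for -6 gives gain = 3, within [-4, 9].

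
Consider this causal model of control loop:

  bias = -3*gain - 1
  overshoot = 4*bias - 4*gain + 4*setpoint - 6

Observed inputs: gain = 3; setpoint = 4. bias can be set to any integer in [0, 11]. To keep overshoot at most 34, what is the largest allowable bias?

bias = 9

Intervening on bias fixes its value directly, overriding its dependence on gain.
Substituting into the overshoot equation gives overshoot = 4*bias - 2.
Require 4*bias - 2 ≤ 34, so bias ≤ 9.
The largest integer in [0, 11] satisfying this is 9.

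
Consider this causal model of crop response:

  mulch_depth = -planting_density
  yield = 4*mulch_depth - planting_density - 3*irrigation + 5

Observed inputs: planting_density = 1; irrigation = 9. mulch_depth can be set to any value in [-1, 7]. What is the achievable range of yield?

Intervening on mulch_depth fixes its value directly, overriding its dependence on planting_density.
Substituting into the yield equation gives yield = 4*mulch_depth - 23.
Linear in mulch_depth, so extremes are at the endpoints: mulch_depth = -1 gives yield = -27; mulch_depth = 7 gives yield = 5.

-27 to 5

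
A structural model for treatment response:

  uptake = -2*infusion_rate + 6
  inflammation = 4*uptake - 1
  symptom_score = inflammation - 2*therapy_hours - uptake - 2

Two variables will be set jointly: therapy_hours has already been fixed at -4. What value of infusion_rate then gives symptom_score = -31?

infusion_rate = 9

With therapy_hours held at -4:
Substituting into the inflammation equation gives inflammation = -8*infusion_rate + 23.
So symptom_score = -6*infusion_rate + 23.
Solve -6*infusion_rate + 23 = -31: infusion_rate = (-31 - 23) / -6 = 9.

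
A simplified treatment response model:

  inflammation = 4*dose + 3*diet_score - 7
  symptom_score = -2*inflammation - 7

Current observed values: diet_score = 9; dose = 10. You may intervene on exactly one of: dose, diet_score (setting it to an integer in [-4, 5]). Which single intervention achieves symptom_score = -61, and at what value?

Intervening on dose: symptom_score = -8*dose - 47. Reaching -61 requires dose = 7/4, not an integer.
Intervening on diet_score: with other inputs at their observed values, symptom_score = -6*diet_score - 73. Solving for -61 gives diet_score = -2, within [-4, 5].

set diet_score = -2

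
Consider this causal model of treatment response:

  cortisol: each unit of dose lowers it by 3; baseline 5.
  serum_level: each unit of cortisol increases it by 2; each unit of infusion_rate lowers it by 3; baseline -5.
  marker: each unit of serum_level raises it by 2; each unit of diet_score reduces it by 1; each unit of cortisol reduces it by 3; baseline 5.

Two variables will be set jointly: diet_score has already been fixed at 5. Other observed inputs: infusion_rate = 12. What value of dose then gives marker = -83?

dose = 2

With diet_score held at 5:
Substituting into the serum_level equation gives serum_level = -6*dose - 31.
This gives marker = -3*dose - 77.
Solve -3*dose - 77 = -83: dose = (-83 + 77) / -3 = 2.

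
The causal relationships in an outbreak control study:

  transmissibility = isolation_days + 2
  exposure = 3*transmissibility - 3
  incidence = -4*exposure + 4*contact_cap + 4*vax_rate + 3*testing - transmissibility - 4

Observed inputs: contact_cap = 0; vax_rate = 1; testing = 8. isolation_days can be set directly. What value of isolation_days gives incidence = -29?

isolation_days = 3

Substituting into the exposure equation gives exposure = 3*isolation_days + 3.
Substituting into the incidence equation gives incidence = -13*isolation_days + 10.
Solve -13*isolation_days + 10 = -29: isolation_days = (-29 - 10) / -13 = 3.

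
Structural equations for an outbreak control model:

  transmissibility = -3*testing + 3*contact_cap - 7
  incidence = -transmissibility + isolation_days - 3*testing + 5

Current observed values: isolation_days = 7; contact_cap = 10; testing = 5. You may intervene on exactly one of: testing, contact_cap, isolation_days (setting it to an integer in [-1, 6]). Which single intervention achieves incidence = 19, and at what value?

Intervening on testing: the paths from testing to incidence cancel (net effect zero), leaving incidence = -11; 19 is unreachable this way.
Intervening on contact_cap: with other inputs at their observed values, incidence = -3*contact_cap + 19. Solving for 19 gives contact_cap = 0, within [-1, 6].
Intervening on isolation_days: incidence = isolation_days - 18. Reaching 19 requires isolation_days = 37, outside [-1, 6].

set contact_cap = 0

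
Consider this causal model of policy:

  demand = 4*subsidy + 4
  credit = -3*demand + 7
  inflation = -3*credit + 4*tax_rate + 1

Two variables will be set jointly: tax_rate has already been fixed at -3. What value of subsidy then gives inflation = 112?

With tax_rate held at -3:
Substituting into the credit equation gives credit = -12*subsidy - 5.
inflation becomes 36*subsidy + 4.
Solve 36*subsidy + 4 = 112: subsidy = (112 - 4) / 36 = 3.

subsidy = 3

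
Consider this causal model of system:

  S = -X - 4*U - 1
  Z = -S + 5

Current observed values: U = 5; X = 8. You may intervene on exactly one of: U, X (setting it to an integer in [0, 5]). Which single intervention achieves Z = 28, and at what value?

Intervening on U: Z = 4*U + 14. Reaching 28 requires U = 7/2, not an integer.
Intervening on X: with other inputs at their observed values, Z = X + 26. Solving for 28 gives X = 2, within [0, 5].

set X = 2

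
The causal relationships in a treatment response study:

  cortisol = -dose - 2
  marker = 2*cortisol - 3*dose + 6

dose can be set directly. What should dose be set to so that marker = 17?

Substituting into the marker equation gives marker = -5*dose + 2.
Solve -5*dose + 2 = 17: dose = (17 - 2) / -5 = -3.

dose = -3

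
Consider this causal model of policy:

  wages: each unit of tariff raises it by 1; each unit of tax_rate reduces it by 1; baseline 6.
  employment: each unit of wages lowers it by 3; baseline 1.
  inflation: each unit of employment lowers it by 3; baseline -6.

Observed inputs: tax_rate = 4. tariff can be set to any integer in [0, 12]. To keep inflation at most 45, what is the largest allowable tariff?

Substituting into the wages equation gives wages = tariff + 2.
Substituting into the employment equation gives employment = -3*tariff - 5.
Substituting into the inflation equation gives inflation = 9*tariff + 9.
Require 9*tariff + 9 ≤ 45, so tariff ≤ 4.
The largest integer in [0, 12] satisfying this is 4.

tariff = 4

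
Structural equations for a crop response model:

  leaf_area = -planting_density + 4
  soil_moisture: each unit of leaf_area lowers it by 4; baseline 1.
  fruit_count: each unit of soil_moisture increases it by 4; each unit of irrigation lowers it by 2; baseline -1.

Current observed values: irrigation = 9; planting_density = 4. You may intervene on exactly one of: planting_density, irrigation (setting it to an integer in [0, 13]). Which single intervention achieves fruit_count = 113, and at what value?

Intervening on planting_density: with other inputs at their observed values, fruit_count = 16*planting_density - 79. Solving for 113 gives planting_density = 12, within [0, 13].
Intervening on irrigation: fruit_count = -2*irrigation + 3. Reaching 113 requires irrigation = -55, outside [0, 13].

set planting_density = 12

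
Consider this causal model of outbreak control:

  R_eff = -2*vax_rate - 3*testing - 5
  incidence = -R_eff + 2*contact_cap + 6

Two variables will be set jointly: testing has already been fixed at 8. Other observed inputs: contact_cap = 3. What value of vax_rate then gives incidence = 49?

With testing held at 8:
Substituting into the R_eff equation gives R_eff = -2*vax_rate - 29.
Substituting into the incidence equation gives incidence = 2*vax_rate + 41.
Solve 2*vax_rate + 41 = 49: vax_rate = (49 - 41) / 2 = 4.

vax_rate = 4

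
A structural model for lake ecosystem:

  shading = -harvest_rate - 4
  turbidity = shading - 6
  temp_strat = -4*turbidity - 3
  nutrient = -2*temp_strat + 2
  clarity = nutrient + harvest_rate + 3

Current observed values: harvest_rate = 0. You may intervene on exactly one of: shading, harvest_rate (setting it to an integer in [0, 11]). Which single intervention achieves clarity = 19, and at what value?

Intervening on shading: with other inputs at their observed values, clarity = 8*shading - 37. Solving for 19 gives shading = 7, within [0, 11].
Intervening on harvest_rate: clarity = -7*harvest_rate - 69. Reaching 19 requires harvest_rate = -88/7, not an integer.

set shading = 7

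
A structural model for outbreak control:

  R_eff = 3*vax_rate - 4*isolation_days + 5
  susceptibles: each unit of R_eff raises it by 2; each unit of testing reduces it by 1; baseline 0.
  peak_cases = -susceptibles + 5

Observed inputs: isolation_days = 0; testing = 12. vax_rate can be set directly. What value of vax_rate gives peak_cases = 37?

vax_rate = -5

Substituting into the R_eff equation gives R_eff = 3*vax_rate + 5.
So susceptibles = 6*vax_rate - 2.
peak_cases becomes -6*vax_rate + 7.
Solve -6*vax_rate + 7 = 37: vax_rate = (37 - 7) / -6 = -5.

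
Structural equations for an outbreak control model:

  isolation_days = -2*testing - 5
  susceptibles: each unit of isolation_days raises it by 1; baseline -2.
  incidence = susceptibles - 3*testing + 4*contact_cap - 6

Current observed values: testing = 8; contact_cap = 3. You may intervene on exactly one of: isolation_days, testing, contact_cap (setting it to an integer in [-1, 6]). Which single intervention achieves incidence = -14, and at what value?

set isolation_days = 6

Intervening on isolation_days: with other inputs at their observed values, incidence = isolation_days - 20. Solving for -14 gives isolation_days = 6, within [-1, 6].
Intervening on testing: incidence = -5*testing - 1. Reaching -14 requires testing = 13/5, not an integer.
Intervening on contact_cap: incidence = 4*contact_cap - 53. Reaching -14 requires contact_cap = 39/4, not an integer.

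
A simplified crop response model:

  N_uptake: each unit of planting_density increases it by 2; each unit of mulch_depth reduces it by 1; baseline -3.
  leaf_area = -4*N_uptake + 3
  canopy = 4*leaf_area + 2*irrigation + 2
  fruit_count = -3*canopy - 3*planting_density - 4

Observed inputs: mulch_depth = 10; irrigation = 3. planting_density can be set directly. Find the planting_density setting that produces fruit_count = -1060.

Substituting into the N_uptake equation gives N_uptake = 2*planting_density - 13.
Substituting into the leaf_area equation gives leaf_area = -8*planting_density + 55.
This gives canopy = -32*planting_density + 228.
Substituting into the fruit_count equation gives fruit_count = 93*planting_density - 688.
Solve 93*planting_density - 688 = -1060: planting_density = (-1060 + 688) / 93 = -4.

planting_density = -4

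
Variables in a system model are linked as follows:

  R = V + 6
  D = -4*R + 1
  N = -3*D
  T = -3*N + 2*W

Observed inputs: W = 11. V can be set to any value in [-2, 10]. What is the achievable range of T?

Substituting into the D equation gives D = -4*V - 23.
Substituting into the N equation gives N = 12*V + 69.
This gives T = -36*V - 185.
Linear in V, so extremes are at the endpoints: V = -2 gives T = -113; V = 10 gives T = -545.

-545 to -113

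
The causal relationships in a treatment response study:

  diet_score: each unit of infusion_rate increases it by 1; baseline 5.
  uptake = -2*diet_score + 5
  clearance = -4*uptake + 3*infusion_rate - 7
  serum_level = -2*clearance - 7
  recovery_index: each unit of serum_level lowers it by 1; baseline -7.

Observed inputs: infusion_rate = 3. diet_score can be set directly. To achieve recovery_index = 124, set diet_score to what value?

Intervening on diet_score fixes its value directly, overriding its dependence on infusion_rate.
Substituting into the clearance equation gives clearance = 8*diet_score - 18.
Substituting into the serum_level equation gives serum_level = -16*diet_score + 29.
Substituting into the recovery_index equation gives recovery_index = 16*diet_score - 36.
Solve 16*diet_score - 36 = 124: diet_score = (124 + 36) / 16 = 10.

diet_score = 10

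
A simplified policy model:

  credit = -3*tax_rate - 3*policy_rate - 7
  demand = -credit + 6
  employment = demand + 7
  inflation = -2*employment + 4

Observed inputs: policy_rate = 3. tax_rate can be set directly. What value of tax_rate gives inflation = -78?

Substituting into the credit equation gives credit = -3*tax_rate - 16.
Substituting into the demand equation gives demand = 3*tax_rate + 22.
Substituting into the employment equation gives employment = 3*tax_rate + 29.
This gives inflation = -6*tax_rate - 54.
Solve -6*tax_rate - 54 = -78: tax_rate = (-78 + 54) / -6 = 4.

tax_rate = 4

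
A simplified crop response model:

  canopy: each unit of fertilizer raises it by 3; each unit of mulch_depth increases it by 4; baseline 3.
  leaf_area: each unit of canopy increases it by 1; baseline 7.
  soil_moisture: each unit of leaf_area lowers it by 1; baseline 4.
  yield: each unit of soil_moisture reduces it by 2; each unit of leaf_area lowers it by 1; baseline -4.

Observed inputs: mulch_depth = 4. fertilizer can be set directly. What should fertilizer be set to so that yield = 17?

Substituting into the canopy equation gives canopy = 3*fertilizer + 19.
Substituting into the leaf_area equation gives leaf_area = 3*fertilizer + 26.
So soil_moisture = -3*fertilizer - 22.
Substituting into the yield equation gives yield = 3*fertilizer + 14.
Solve 3*fertilizer + 14 = 17: fertilizer = (17 - 14) / 3 = 1.

fertilizer = 1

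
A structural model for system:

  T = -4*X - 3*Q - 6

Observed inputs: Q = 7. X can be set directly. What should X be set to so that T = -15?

Substituting into the T equation gives T = -4*X - 27.
Solve -4*X - 27 = -15: X = (-15 + 27) / -4 = -3.

X = -3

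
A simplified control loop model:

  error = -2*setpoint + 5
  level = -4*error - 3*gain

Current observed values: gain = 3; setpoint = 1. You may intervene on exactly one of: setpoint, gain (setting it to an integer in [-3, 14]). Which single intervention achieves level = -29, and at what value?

set setpoint = 0

Intervening on setpoint: with other inputs at their observed values, level = 8*setpoint - 29. Solving for -29 gives setpoint = 0, within [-3, 14].
Intervening on gain: level = -3*gain - 12. Reaching -29 requires gain = 17/3, not an integer.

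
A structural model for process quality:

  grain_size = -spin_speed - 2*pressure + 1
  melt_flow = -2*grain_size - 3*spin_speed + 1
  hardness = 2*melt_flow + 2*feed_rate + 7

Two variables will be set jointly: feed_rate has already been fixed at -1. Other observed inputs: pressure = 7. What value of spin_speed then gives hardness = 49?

spin_speed = 5

With feed_rate held at -1:
Substituting into the grain_size equation gives grain_size = -spin_speed - 13.
So melt_flow = -spin_speed + 27.
So hardness = -2*spin_speed + 59.
Solve -2*spin_speed + 59 = 49: spin_speed = (49 - 59) / -2 = 5.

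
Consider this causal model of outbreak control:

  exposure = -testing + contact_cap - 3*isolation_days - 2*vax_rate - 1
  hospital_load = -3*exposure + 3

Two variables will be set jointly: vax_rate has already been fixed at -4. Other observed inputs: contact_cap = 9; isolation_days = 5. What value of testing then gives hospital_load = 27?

With vax_rate held at -4:
Substituting into the exposure equation gives exposure = -testing + 1.
This gives hospital_load = 3*testing.
Solve 3*testing = 27: testing = 27 / 3 = 9.

testing = 9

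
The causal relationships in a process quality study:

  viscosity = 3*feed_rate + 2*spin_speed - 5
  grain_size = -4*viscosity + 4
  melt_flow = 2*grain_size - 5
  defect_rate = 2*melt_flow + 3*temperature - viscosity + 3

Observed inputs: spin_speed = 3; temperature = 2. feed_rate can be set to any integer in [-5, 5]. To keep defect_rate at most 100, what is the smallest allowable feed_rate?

feed_rate = -2

Substituting into the viscosity equation gives viscosity = 3*feed_rate + 1.
Substituting into the grain_size equation gives grain_size = -12*feed_rate.
This gives melt_flow = -24*feed_rate - 5.
Substituting into the defect_rate equation gives defect_rate = -51*feed_rate - 2.
Require -51*feed_rate - 2 ≤ 100, so feed_rate ≥ -2.
The smallest integer in [-5, 5] satisfying this is -2.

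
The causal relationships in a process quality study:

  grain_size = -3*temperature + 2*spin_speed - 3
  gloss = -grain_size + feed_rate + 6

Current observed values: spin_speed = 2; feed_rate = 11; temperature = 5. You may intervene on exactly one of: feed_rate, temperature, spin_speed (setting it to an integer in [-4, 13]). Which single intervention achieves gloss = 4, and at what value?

set temperature = -4

Intervening on feed_rate: gloss = feed_rate + 20. Reaching 4 requires feed_rate = -16, outside [-4, 13].
Intervening on temperature: with other inputs at their observed values, gloss = 3*temperature + 16. Solving for 4 gives temperature = -4, within [-4, 13].
Intervening on spin_speed: gloss = -2*spin_speed + 35. Reaching 4 requires spin_speed = 31/2, not an integer.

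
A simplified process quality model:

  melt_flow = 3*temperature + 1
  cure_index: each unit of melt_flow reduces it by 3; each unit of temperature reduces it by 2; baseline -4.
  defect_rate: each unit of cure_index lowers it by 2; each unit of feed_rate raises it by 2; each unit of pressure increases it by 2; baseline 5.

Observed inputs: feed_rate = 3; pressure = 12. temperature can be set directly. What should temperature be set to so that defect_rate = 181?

temperature = 6

Substituting into the cure_index equation gives cure_index = -11*temperature - 7.
defect_rate becomes 22*temperature + 49.
Solve 22*temperature + 49 = 181: temperature = (181 - 49) / 22 = 6.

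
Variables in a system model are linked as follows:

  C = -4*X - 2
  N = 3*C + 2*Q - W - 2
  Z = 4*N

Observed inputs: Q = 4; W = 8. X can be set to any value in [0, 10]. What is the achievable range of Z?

Substituting into the N equation gives N = -12*X - 8.
So Z = -48*X - 32.
Linear in X, so extremes are at the endpoints: X = 0 gives Z = -32; X = 10 gives Z = -512.

-512 to -32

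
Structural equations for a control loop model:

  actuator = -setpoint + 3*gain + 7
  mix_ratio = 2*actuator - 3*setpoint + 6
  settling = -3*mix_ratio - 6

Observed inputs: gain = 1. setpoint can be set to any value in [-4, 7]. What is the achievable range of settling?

Substituting into the actuator equation gives actuator = -setpoint + 10.
Substituting into the mix_ratio equation gives mix_ratio = -5*setpoint + 26.
Substituting into the settling equation gives settling = 15*setpoint - 84.
Linear in setpoint, so extremes are at the endpoints: setpoint = -4 gives settling = -144; setpoint = 7 gives settling = 21.

-144 to 21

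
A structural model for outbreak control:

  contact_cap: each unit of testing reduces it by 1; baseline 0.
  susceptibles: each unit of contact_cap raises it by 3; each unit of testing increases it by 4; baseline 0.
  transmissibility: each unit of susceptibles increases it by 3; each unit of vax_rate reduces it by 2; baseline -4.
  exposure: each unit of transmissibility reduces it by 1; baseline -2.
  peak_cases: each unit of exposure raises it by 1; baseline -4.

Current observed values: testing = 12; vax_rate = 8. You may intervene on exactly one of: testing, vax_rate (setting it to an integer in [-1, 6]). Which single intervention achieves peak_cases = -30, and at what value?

set vax_rate = 4

Intervening on testing: peak_cases = -3*testing + 14. Reaching -30 requires testing = 44/3, not an integer.
Intervening on vax_rate: with other inputs at their observed values, peak_cases = 2*vax_rate - 38. Solving for -30 gives vax_rate = 4, within [-1, 6].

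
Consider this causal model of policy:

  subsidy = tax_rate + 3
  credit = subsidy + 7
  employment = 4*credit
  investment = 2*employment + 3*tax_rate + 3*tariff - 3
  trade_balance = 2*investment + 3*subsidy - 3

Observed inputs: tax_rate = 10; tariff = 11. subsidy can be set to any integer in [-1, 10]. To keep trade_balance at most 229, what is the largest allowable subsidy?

Intervening on subsidy fixes its value directly, overriding its dependence on tax_rate.
Substituting into the employment equation gives employment = 4*subsidy + 28.
Substituting into the investment equation gives investment = 8*subsidy + 116.
Substituting into the trade_balance equation gives trade_balance = 19*subsidy + 229.
Require 19*subsidy + 229 ≤ 229, so subsidy ≤ 0.
The largest integer in [-1, 10] satisfying this is 0.

subsidy = 0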